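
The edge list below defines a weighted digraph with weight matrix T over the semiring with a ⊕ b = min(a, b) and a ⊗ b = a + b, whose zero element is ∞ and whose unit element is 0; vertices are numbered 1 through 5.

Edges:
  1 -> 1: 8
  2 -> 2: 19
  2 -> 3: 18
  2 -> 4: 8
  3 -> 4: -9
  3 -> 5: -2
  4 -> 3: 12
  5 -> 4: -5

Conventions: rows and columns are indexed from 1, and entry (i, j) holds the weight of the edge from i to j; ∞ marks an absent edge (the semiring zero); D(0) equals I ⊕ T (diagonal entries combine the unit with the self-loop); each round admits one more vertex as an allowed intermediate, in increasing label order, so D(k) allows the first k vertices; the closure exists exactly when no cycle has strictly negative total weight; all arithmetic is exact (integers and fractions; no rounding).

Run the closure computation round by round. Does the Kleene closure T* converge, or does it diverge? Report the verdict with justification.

D(0):
  [0, ∞, ∞, ∞, ∞]
  [∞, 0, 18, 8, ∞]
  [∞, ∞, 0, -9, -2]
  [∞, ∞, 12, 0, ∞]
  [∞, ∞, ∞, -5, 0]
D(1):
  [0, ∞, ∞, ∞, ∞]
  [∞, 0, 18, 8, ∞]
  [∞, ∞, 0, -9, -2]
  [∞, ∞, 12, 0, ∞]
  [∞, ∞, ∞, -5, 0]
D(2):
  [0, ∞, ∞, ∞, ∞]
  [∞, 0, 18, 8, ∞]
  [∞, ∞, 0, -9, -2]
  [∞, ∞, 12, 0, ∞]
  [∞, ∞, ∞, -5, 0]
D(3):
  [0, ∞, ∞, ∞, ∞]
  [∞, 0, 18, 8, 16]
  [∞, ∞, 0, -9, -2]
  [∞, ∞, 12, 0, 10]
  [∞, ∞, ∞, -5, 0]
D(4):
  [0, ∞, ∞, ∞, ∞]
  [∞, 0, 18, 8, 16]
  [∞, ∞, 0, -9, -2]
  [∞, ∞, 12, 0, 10]
  [∞, ∞, 7, -5, 0]
D(5):
  [0, ∞, ∞, ∞, ∞]
  [∞, 0, 18, 8, 16]
  [∞, ∞, 0, -9, -2]
  [∞, ∞, 12, 0, 10]
  [∞, ∞, 7, -5, 0]
Key observation: every diagonal entry stays at the unit through all rounds, so no improving cycle exists.
Answer: CONVERGES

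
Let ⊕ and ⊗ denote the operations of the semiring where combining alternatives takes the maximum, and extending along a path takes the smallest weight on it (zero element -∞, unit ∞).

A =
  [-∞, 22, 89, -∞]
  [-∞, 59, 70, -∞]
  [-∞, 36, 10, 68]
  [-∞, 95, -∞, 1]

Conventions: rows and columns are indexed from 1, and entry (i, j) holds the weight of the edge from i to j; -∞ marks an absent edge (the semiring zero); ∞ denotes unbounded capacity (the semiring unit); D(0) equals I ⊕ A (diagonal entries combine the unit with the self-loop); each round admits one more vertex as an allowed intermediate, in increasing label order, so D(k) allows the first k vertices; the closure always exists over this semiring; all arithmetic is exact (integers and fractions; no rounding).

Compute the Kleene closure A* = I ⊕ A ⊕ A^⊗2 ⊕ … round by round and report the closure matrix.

D(0):
  [∞, 22, 89, -∞]
  [-∞, ∞, 70, -∞]
  [-∞, 36, ∞, 68]
  [-∞, 95, -∞, ∞]
D(1):
  [∞, 22, 89, -∞]
  [-∞, ∞, 70, -∞]
  [-∞, 36, ∞, 68]
  [-∞, 95, -∞, ∞]
D(2):
  [∞, 22, 89, -∞]
  [-∞, ∞, 70, -∞]
  [-∞, 36, ∞, 68]
  [-∞, 95, 70, ∞]
D(3):
  [∞, 36, 89, 68]
  [-∞, ∞, 70, 68]
  [-∞, 36, ∞, 68]
  [-∞, 95, 70, ∞]
D(4):
  [∞, 68, 89, 68]
  [-∞, ∞, 70, 68]
  [-∞, 68, ∞, 68]
  [-∞, 95, 70, ∞]
Answer: A* = [[∞, 68, 89, 68], [-∞, ∞, 70, 68], [-∞, 68, ∞, 68], [-∞, 95, 70, ∞]]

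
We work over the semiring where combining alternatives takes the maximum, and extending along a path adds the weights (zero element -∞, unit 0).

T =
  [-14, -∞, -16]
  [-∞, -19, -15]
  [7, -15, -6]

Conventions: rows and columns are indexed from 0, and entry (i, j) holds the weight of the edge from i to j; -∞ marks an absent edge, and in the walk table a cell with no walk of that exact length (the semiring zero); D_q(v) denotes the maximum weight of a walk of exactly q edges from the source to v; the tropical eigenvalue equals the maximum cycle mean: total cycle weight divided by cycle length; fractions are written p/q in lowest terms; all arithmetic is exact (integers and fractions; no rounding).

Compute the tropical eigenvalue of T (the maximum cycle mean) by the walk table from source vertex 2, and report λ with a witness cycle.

q=0: [-∞, -∞, 0]
q=1: [7, -15, -6]
q=2: [1, -21, -9]
q=3: [-2, -24, -15]
Optimal cycle mean attained by: cycle 0->2->0, total (-16) + 7, length 2.
Answer: λ = -9/2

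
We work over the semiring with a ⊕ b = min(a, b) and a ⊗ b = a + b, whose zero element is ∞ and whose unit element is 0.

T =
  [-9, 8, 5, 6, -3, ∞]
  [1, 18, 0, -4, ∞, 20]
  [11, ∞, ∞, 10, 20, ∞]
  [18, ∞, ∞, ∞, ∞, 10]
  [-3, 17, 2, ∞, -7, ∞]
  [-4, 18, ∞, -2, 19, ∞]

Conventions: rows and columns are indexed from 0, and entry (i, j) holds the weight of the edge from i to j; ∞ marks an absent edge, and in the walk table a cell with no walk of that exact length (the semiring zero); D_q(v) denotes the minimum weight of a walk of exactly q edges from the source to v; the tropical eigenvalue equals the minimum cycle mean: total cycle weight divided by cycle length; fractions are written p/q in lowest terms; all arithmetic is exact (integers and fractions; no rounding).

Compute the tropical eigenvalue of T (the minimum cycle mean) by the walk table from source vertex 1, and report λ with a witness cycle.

q=0: [∞, 0, ∞, ∞, ∞, ∞]
q=1: [1, 18, 0, -4, ∞, 20]
q=2: [-8, 9, 6, 7, -2, 6]
q=3: [-17, 0, -3, -2, -11, 17]
q=4: [-26, -9, -12, -11, -20, 8]
q=5: [-35, -18, -21, -20, -29, -1]
q=6: [-44, -27, -30, -29, -38, -10]
Optimal cycle mean attained by: cycle 0->0, total (-9), length 1.
Answer: λ = -9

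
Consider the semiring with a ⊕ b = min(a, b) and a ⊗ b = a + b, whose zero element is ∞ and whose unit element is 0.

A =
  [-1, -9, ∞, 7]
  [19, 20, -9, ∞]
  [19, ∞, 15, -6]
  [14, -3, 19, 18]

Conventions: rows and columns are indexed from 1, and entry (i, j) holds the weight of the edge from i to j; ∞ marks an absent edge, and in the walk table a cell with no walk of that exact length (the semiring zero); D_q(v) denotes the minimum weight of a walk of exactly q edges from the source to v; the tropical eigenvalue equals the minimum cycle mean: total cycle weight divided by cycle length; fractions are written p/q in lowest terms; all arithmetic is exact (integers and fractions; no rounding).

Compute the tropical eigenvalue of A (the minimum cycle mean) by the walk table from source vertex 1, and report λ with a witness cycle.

q=0: [0, ∞, ∞, ∞]
q=1: [-1, -9, ∞, 7]
q=2: [-2, -10, -18, 6]
q=3: [-3, -11, -19, -24]
q=4: [-10, -27, -20, -25]
Optimal cycle mean attained by: cycle 2->3->4->2, total (-9) + (-6) + (-3), length 3.
Answer: λ = -6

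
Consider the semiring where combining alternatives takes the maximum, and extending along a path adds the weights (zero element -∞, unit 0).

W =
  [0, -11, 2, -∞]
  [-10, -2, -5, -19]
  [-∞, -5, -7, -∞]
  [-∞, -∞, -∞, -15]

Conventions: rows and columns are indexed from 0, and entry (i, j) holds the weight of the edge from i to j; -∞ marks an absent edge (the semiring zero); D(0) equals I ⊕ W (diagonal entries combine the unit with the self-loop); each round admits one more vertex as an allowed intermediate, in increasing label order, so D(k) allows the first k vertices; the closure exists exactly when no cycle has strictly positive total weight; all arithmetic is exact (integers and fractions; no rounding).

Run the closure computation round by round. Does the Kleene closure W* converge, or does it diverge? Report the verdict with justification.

D(0):
  [0, -11, 2, -∞]
  [-10, 0, -5, -19]
  [-∞, -5, 0, -∞]
  [-∞, -∞, -∞, 0]
D(1):
  [0, -11, 2, -∞]
  [-10, 0, -5, -19]
  [-∞, -5, 0, -∞]
  [-∞, -∞, -∞, 0]
D(2):
  [0, -11, 2, -30]
  [-10, 0, -5, -19]
  [-15, -5, 0, -24]
  [-∞, -∞, -∞, 0]
D(3):
  [0, -3, 2, -22]
  [-10, 0, -5, -19]
  [-15, -5, 0, -24]
  [-∞, -∞, -∞, 0]
D(4):
  [0, -3, 2, -22]
  [-10, 0, -5, -19]
  [-15, -5, 0, -24]
  [-∞, -∞, -∞, 0]
Key observation: every diagonal entry stays at the unit through all rounds, so no improving cycle exists.
Answer: CONVERGES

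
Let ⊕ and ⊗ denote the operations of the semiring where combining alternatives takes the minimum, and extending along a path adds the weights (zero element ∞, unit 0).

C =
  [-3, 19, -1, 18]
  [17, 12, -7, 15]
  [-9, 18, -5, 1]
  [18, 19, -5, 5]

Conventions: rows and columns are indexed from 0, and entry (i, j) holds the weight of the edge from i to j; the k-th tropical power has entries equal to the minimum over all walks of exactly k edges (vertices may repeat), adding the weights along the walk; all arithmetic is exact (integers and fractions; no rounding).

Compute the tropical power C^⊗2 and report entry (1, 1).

C^⊗2:
  [-10, 16, -6, 0]
  [-16, 11, -12, -6]
  [-14, 10, -10, -4]
  [-14, 13, -10, -4]
Key observation: the optimum is the walk 1->2->1, with weight (-7) + 18 = 11.
Optimal value attained by: walk 1->2->1.
Answer: (C^⊗2)[1][1] = 11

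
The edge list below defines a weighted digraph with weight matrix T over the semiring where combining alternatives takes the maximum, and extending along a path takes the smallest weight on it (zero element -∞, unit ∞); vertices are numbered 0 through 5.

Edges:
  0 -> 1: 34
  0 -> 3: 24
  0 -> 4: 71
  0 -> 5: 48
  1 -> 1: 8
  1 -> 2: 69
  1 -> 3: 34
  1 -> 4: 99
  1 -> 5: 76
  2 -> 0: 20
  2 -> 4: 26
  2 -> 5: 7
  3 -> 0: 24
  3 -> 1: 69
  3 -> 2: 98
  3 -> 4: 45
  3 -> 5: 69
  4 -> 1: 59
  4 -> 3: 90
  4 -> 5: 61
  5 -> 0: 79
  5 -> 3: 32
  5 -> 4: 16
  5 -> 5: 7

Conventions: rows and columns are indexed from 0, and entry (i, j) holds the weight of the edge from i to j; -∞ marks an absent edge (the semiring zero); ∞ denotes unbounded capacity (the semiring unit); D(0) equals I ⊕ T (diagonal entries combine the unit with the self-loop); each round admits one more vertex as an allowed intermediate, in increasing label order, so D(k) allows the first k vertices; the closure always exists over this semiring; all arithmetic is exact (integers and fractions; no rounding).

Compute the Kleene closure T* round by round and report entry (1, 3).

D(0):
  [∞, 34, -∞, 24, 71, 48]
  [-∞, ∞, 69, 34, 99, 76]
  [20, -∞, ∞, -∞, 26, 7]
  [24, 69, 98, ∞, 45, 69]
  [-∞, 59, -∞, 90, ∞, 61]
  [79, -∞, -∞, 32, 16, ∞]
D(1):
  [∞, 34, -∞, 24, 71, 48]
  [-∞, ∞, 69, 34, 99, 76]
  [20, 20, ∞, 20, 26, 20]
  [24, 69, 98, ∞, 45, 69]
  [-∞, 59, -∞, 90, ∞, 61]
  [79, 34, -∞, 32, 71, ∞]
D(2):
  [∞, 34, 34, 34, 71, 48]
  [-∞, ∞, 69, 34, 99, 76]
  [20, 20, ∞, 20, 26, 20]
  [24, 69, 98, ∞, 69, 69]
  [-∞, 59, 59, 90, ∞, 61]
  [79, 34, 34, 34, 71, ∞]
D(3):
  [∞, 34, 34, 34, 71, 48]
  [20, ∞, 69, 34, 99, 76]
  [20, 20, ∞, 20, 26, 20]
  [24, 69, 98, ∞, 69, 69]
  [20, 59, 59, 90, ∞, 61]
  [79, 34, 34, 34, 71, ∞]
D(4):
  [∞, 34, 34, 34, 71, 48]
  [24, ∞, 69, 34, 99, 76]
  [20, 20, ∞, 20, 26, 20]
  [24, 69, 98, ∞, 69, 69]
  [24, 69, 90, 90, ∞, 69]
  [79, 34, 34, 34, 71, ∞]
D(5):
  [∞, 69, 71, 71, 71, 69]
  [24, ∞, 90, 90, 99, 76]
  [24, 26, ∞, 26, 26, 26]
  [24, 69, 98, ∞, 69, 69]
  [24, 69, 90, 90, ∞, 69]
  [79, 69, 71, 71, 71, ∞]
D(6):
  [∞, 69, 71, 71, 71, 69]
  [76, ∞, 90, 90, 99, 76]
  [26, 26, ∞, 26, 26, 26]
  [69, 69, 98, ∞, 69, 69]
  [69, 69, 90, 90, ∞, 69]
  [79, 69, 71, 71, 71, ∞]
Answer: T*[1][3] = 90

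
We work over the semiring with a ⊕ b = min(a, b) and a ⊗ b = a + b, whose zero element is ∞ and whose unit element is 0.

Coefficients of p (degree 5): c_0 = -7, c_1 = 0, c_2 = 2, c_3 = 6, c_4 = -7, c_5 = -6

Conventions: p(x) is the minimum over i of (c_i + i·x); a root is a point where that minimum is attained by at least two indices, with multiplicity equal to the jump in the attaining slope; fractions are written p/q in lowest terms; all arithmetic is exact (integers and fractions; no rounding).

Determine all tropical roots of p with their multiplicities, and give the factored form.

hull edge (i=0, c=-7) to (i=4, c=-7): slope 0, span 4
hull edge (i=4, c=-7) to (i=5, c=-6): slope 1, span 1
Factored form: p(x) = -6 ⊗ (x ⊕ (-1)) ⊗ (x ⊕ 0) ⊗ (x ⊕ 0) ⊗ (x ⊕ 0) ⊗ (x ⊕ 0)
Answer: roots = -1 (mult 1), 0 (mult 4)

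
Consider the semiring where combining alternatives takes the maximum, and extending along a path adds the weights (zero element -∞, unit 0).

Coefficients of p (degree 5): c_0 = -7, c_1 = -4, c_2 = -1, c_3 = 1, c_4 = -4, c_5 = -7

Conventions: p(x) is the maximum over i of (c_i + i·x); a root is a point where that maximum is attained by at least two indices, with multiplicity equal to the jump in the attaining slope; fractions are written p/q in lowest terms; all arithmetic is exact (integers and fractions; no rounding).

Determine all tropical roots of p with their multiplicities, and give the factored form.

hull edge (i=0, c=-7) to (i=2, c=-1): slope 3, span 2
hull edge (i=2, c=-1) to (i=3, c=1): slope 2, span 1
hull edge (i=3, c=1) to (i=5, c=-7): slope -4, span 2
Factored form: p(x) = -7 ⊗ (x ⊕ (-3)) ⊗ (x ⊕ (-3)) ⊗ (x ⊕ (-2)) ⊗ (x ⊕ 4) ⊗ (x ⊕ 4)
Answer: roots = -3 (mult 2), -2 (mult 1), 4 (mult 2)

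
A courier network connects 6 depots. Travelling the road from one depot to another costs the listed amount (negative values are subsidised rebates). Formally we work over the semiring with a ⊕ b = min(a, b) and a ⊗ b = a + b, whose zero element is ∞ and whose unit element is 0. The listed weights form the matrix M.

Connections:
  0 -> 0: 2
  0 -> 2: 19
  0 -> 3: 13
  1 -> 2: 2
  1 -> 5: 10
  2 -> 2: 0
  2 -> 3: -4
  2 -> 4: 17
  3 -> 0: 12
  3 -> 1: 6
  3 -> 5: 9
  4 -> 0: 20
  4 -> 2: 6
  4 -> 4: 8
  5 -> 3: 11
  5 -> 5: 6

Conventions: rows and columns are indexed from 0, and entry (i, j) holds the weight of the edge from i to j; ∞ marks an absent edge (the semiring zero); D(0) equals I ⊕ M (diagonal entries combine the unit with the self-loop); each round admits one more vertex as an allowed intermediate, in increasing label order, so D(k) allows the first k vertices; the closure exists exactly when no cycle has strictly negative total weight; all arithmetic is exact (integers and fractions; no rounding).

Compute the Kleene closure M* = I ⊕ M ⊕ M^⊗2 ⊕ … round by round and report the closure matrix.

D(0):
  [0, ∞, 19, 13, ∞, ∞]
  [∞, 0, 2, ∞, ∞, 10]
  [∞, ∞, 0, -4, 17, ∞]
  [12, 6, ∞, 0, ∞, 9]
  [20, ∞, 6, ∞, 0, ∞]
  [∞, ∞, ∞, 11, ∞, 0]
D(1):
  [0, ∞, 19, 13, ∞, ∞]
  [∞, 0, 2, ∞, ∞, 10]
  [∞, ∞, 0, -4, 17, ∞]
  [12, 6, 31, 0, ∞, 9]
  [20, ∞, 6, 33, 0, ∞]
  [∞, ∞, ∞, 11, ∞, 0]
D(2):
  [0, ∞, 19, 13, ∞, ∞]
  [∞, 0, 2, ∞, ∞, 10]
  [∞, ∞, 0, -4, 17, ∞]
  [12, 6, 8, 0, ∞, 9]
  [20, ∞, 6, 33, 0, ∞]
  [∞, ∞, ∞, 11, ∞, 0]
D(3):
  [0, ∞, 19, 13, 36, ∞]
  [∞, 0, 2, -2, 19, 10]
  [∞, ∞, 0, -4, 17, ∞]
  [12, 6, 8, 0, 25, 9]
  [20, ∞, 6, 2, 0, ∞]
  [∞, ∞, ∞, 11, ∞, 0]
D(4):
  [0, 19, 19, 13, 36, 22]
  [10, 0, 2, -2, 19, 7]
  [8, 2, 0, -4, 17, 5]
  [12, 6, 8, 0, 25, 9]
  [14, 8, 6, 2, 0, 11]
  [23, 17, 19, 11, 36, 0]
D(5):
  [0, 19, 19, 13, 36, 22]
  [10, 0, 2, -2, 19, 7]
  [8, 2, 0, -4, 17, 5]
  [12, 6, 8, 0, 25, 9]
  [14, 8, 6, 2, 0, 11]
  [23, 17, 19, 11, 36, 0]
D(6):
  [0, 19, 19, 13, 36, 22]
  [10, 0, 2, -2, 19, 7]
  [8, 2, 0, -4, 17, 5]
  [12, 6, 8, 0, 25, 9]
  [14, 8, 6, 2, 0, 11]
  [23, 17, 19, 11, 36, 0]
Answer: M* = [[0, 19, 19, 13, 36, 22], [10, 0, 2, -2, 19, 7], [8, 2, 0, -4, 17, 5], [12, 6, 8, 0, 25, 9], [14, 8, 6, 2, 0, 11], [23, 17, 19, 11, 36, 0]]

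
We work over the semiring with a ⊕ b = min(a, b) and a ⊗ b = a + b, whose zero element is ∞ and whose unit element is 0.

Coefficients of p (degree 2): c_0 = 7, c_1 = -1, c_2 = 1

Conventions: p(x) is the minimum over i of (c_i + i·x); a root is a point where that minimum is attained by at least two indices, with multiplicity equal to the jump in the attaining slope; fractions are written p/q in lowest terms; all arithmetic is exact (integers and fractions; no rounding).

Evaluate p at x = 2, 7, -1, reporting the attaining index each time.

p(2) = min(7+0·2=7, -1+1·2=1, 1+2·2=5) = 1 (attained by i=1)
p(7) = min(7+0·7=7, -1+1·7=6, 1+2·7=15) = 6 (attained by i=1)
p(-1) = min(7+0·(-1)=7, -1+1·(-1)=-2, 1+2·(-1)=-1) = -2 (attained by i=1)
Answer: p(2) = 1; p(7) = 6; p(-1) = -2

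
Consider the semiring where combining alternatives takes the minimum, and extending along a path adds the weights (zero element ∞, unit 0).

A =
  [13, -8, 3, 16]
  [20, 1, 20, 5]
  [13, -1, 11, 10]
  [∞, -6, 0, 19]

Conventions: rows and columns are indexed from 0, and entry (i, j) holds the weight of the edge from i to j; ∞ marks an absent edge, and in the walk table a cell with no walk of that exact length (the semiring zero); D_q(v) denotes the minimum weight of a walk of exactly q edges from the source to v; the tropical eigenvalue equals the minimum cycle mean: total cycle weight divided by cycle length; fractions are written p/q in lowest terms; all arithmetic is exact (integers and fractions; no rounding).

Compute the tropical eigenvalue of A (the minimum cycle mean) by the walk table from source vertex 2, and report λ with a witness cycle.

q=0: [∞, ∞, 0, ∞]
q=1: [13, -1, 11, 10]
q=2: [19, 0, 10, 4]
q=3: [20, -2, 4, 5]
q=4: [17, -1, 5, 3]
Optimal cycle mean attained by: cycle 1->3->1, total 5 + (-6), length 2.
Answer: λ = -1/2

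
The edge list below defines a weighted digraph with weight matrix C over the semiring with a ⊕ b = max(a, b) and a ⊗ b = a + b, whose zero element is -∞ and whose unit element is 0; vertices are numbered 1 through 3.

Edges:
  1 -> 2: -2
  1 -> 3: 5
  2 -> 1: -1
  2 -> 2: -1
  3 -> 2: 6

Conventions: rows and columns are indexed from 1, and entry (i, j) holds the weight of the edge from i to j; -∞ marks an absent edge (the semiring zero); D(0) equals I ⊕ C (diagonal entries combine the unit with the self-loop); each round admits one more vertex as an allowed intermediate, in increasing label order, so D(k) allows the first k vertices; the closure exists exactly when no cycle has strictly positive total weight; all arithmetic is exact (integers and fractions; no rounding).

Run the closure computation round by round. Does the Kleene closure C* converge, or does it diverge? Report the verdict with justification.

D(0):
  [0, -2, 5]
  [-1, 0, -∞]
  [-∞, 6, 0]
D(1):
  [0, -2, 5]
  [-1, 0, 4]
  [-∞, 6, 0]
Detection: at round 2, diagonal entry (3, 3) turns strictly positive.
Key observation: the cycle 3->2->1->3 has total weight 6 + (-1) + 5, which is strictly positive.
Answer: DIVERGES — positive cycle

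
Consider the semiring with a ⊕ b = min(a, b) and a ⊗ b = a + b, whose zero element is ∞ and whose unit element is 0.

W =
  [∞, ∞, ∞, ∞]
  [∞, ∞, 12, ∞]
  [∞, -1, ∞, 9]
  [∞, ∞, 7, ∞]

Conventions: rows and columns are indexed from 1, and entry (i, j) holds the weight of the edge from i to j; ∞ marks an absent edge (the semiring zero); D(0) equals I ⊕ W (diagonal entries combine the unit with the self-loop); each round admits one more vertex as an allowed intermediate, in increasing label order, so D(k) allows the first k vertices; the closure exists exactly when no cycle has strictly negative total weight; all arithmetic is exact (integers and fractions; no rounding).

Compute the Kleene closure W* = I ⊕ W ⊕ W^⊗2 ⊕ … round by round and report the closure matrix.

D(0):
  [0, ∞, ∞, ∞]
  [∞, 0, 12, ∞]
  [∞, -1, 0, 9]
  [∞, ∞, 7, 0]
D(1):
  [0, ∞, ∞, ∞]
  [∞, 0, 12, ∞]
  [∞, -1, 0, 9]
  [∞, ∞, 7, 0]
D(2):
  [0, ∞, ∞, ∞]
  [∞, 0, 12, ∞]
  [∞, -1, 0, 9]
  [∞, ∞, 7, 0]
D(3):
  [0, ∞, ∞, ∞]
  [∞, 0, 12, 21]
  [∞, -1, 0, 9]
  [∞, 6, 7, 0]
D(4):
  [0, ∞, ∞, ∞]
  [∞, 0, 12, 21]
  [∞, -1, 0, 9]
  [∞, 6, 7, 0]
Answer: W* = [[0, ∞, ∞, ∞], [∞, 0, 12, 21], [∞, -1, 0, 9], [∞, 6, 7, 0]]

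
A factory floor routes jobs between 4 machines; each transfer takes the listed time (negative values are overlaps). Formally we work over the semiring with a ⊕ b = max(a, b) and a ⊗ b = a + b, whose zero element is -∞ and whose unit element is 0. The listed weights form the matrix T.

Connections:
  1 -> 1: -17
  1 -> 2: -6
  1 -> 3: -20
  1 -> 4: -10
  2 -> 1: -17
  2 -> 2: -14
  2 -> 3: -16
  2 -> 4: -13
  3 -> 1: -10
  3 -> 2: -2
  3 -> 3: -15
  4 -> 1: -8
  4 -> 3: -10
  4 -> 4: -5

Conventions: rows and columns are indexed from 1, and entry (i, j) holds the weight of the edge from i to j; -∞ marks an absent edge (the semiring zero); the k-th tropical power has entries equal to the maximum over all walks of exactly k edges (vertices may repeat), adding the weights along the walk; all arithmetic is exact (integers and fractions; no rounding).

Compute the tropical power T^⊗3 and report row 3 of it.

T^⊗2:
  [-18, -20, -20, -15]
  [-21, -18, -23, -18]
  [-19, -16, -18, -15]
  [-13, -12, -15, -10]
T^⊗3:
  [-23, -22, -25, -20]
  [-26, -25, -28, -23]
  [-23, -20, -25, -20]
  [-18, -17, -20, -15]
Answer: row 3 of T^⊗3 = [-23, -20, -25, -20]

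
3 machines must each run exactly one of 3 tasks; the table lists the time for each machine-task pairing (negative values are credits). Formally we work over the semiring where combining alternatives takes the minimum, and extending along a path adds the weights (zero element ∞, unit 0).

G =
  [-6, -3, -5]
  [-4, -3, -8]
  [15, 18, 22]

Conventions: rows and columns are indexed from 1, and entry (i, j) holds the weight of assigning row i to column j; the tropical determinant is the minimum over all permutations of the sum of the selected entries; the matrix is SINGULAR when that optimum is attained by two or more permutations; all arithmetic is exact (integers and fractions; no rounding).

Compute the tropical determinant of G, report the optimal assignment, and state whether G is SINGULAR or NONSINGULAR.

σ = (1, 2, 3): (-6) + (-3) + 22 = 13
σ = (1, 3, 2): (-6) + (-8) + 18 = 4
σ = (2, 1, 3): (-3) + (-4) + 22 = 15
σ = (2, 3, 1): (-3) + (-8) + 15 = 4
σ = (3, 1, 2): (-5) + (-4) + 18 = 9
σ = (3, 2, 1): (-5) + (-3) + 15 = 7
Optimal value attained by: σ = (1, 3, 2).
Answer: det⊕(G) = 4; verdict: SINGULAR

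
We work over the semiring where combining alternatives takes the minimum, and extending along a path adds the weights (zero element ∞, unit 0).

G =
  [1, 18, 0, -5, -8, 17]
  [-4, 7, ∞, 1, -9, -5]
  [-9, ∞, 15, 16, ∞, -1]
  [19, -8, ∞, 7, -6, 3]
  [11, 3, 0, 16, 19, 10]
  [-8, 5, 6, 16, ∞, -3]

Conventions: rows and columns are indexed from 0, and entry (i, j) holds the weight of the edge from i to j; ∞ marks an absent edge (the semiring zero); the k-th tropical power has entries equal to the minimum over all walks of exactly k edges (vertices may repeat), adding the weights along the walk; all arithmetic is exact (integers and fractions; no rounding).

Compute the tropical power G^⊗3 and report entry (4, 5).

G^⊗2:
  [-9, -13, -8, -4, -11, -2]
  [-13, -7, -9, -9, -12, -8]
  [-9, 4, -9, -14, -17, -4]
  [-12, -3, -6, -7, -17, -13]
  [-9, 8, 11, 4, -6, -2]
  [-11, 2, -8, -13, -16, -6]
G^⊗3:
  [-17, -12, -11, -14, -22, -18]
  [-18, -17, -13, -18, -21, -12]
  [-18, -22, -17, -14, -20, -11]
  [-21, -15, -17, -17, -20, -16]
  [-10, -4, -9, -14, -17, -5]
  [-17, -21, -16, -16, -19, -10]
Key observation: the optimum is the walk 4->1->5->5, with weight 3 + (-5) + (-3) = -5.
Optimal value attained by: walk 4->1->5->5.
Answer: (G^⊗3)[4][5] = -5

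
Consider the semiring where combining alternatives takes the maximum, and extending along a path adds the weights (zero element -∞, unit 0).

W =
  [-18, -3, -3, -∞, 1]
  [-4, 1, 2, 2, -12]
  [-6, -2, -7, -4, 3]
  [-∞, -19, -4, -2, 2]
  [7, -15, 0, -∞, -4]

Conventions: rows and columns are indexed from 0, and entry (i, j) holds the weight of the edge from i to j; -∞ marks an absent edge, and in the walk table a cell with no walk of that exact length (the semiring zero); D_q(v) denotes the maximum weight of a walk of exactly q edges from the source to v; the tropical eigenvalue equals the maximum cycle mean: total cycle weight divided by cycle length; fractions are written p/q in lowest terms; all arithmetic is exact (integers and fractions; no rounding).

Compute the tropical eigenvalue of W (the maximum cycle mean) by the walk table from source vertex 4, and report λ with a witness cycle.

q=0: [-∞, -∞, -∞, -∞, 0]
q=1: [7, -15, 0, -∞, -4]
q=2: [3, 4, 4, -4, 8]
q=3: [15, 5, 8, 6, 7]
q=4: [14, 12, 12, 7, 16]
q=5: [23, 13, 16, 14, 15]
Optimal cycle mean attained by: cycle 0->4->0, total 1 + 7, length 2.
Answer: λ = 4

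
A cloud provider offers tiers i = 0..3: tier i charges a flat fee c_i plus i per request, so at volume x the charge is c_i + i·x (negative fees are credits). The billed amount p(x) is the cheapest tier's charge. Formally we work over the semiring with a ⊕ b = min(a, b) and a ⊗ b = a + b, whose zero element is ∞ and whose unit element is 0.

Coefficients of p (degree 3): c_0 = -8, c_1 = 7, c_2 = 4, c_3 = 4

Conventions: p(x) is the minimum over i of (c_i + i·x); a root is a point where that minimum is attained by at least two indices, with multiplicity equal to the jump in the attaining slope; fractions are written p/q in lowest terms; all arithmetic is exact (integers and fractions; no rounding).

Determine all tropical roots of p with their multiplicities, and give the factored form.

hull edge (i=0, c=-8) to (i=3, c=4): slope 4, span 3
Factored form: p(x) = 4 ⊗ (x ⊕ (-4)) ⊗ (x ⊕ (-4)) ⊗ (x ⊕ (-4))
Answer: roots = -4 (mult 3)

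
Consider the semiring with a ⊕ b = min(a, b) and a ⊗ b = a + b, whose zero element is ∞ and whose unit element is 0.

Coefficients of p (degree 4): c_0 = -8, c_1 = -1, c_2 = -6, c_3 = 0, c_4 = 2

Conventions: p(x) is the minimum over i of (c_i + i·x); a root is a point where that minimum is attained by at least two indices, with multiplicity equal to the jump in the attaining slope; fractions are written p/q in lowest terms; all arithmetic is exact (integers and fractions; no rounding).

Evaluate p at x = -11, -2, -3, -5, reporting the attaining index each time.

p(-11) = min(-8+0·(-11)=-8, -1+1·(-11)=-12, -6+2·(-11)=-28, 0+3·(-11)=-33, 2+4·(-11)=-42) = -42 (attained by i=4)
p(-2) = min(-8+0·(-2)=-8, -1+1·(-2)=-3, -6+2·(-2)=-10, 0+3·(-2)=-6, 2+4·(-2)=-6) = -10 (attained by i=2)
p(-3) = min(-8+0·(-3)=-8, -1+1·(-3)=-4, -6+2·(-3)=-12, 0+3·(-3)=-9, 2+4·(-3)=-10) = -12 (attained by i=2)
p(-5) = min(-8+0·(-5)=-8, -1+1·(-5)=-6, -6+2·(-5)=-16, 0+3·(-5)=-15, 2+4·(-5)=-18) = -18 (attained by i=4)
Answer: p(-11) = -42; p(-2) = -10; p(-3) = -12; p(-5) = -18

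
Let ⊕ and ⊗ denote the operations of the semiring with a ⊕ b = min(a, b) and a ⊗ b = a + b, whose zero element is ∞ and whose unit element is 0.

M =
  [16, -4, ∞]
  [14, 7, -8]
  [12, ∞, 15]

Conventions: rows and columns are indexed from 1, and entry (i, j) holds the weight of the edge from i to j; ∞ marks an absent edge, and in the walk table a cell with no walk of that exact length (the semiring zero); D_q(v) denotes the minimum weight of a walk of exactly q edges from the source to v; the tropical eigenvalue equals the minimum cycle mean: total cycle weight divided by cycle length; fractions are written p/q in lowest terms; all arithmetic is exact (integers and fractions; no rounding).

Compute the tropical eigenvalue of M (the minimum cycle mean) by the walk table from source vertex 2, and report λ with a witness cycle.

q=0: [∞, 0, ∞]
q=1: [14, 7, -8]
q=2: [4, 10, -1]
q=3: [11, 0, 2]
Optimal cycle mean attained by: cycle 1->2->3->1, total (-4) + (-8) + 12, length 3.
Answer: λ = 0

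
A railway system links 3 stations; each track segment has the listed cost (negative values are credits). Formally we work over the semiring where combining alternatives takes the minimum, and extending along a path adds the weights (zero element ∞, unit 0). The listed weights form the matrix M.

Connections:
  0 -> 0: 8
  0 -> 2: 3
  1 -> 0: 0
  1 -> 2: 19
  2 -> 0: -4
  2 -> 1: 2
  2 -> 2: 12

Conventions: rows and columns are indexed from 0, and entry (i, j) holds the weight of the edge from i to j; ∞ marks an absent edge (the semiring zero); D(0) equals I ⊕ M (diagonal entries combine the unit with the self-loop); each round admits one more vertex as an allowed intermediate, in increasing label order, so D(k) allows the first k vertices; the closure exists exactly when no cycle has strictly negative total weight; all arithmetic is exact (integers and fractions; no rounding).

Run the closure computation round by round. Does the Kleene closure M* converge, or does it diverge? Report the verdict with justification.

D(0):
  [0, ∞, 3]
  [0, 0, 19]
  [-4, 2, 0]
Detection: at round 1, diagonal entry (2, 2) turns strictly negative.
Key observation: the cycle 2->0->2 has total weight (-4) + 3, which is strictly negative.
Answer: DIVERGES — negative cycle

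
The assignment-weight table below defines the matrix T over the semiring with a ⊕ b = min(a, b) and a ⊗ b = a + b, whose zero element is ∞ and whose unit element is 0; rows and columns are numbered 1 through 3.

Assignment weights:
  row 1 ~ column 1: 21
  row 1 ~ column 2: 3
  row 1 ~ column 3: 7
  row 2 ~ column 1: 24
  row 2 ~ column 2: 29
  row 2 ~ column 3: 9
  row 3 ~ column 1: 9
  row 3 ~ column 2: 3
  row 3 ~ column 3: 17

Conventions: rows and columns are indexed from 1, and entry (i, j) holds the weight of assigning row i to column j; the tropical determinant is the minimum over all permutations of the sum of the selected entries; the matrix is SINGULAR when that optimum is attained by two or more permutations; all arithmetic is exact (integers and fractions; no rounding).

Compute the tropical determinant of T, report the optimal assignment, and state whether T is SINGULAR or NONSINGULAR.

σ = (1, 2, 3): 21 + 29 + 17 = 67
σ = (1, 3, 2): 21 + 9 + 3 = 33
σ = (2, 1, 3): 3 + 24 + 17 = 44
σ = (2, 3, 1): 3 + 9 + 9 = 21
σ = (3, 1, 2): 7 + 24 + 3 = 34
σ = (3, 2, 1): 7 + 29 + 9 = 45
Optimal value attained by: σ = (2, 3, 1).
Answer: det⊕(T) = 21; verdict: NONSINGULAR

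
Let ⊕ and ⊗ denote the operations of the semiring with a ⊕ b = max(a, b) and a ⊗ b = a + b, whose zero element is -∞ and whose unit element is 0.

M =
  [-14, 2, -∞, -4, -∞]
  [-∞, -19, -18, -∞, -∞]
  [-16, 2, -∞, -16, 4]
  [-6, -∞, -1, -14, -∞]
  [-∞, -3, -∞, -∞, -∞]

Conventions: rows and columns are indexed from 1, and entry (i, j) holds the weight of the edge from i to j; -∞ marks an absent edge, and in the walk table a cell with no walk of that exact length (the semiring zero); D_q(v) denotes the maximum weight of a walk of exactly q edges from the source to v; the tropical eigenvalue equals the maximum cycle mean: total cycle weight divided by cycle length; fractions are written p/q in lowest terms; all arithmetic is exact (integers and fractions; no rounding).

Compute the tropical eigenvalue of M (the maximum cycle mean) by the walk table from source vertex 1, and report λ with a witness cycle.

q=0: [0, -∞, -∞, -∞, -∞]
q=1: [-14, 2, -∞, -4, -∞]
q=2: [-10, -12, -5, -18, -∞]
q=3: [-21, -3, -19, -14, -1]
q=4: [-20, -4, -15, -25, -15]
q=5: [-31, -13, -22, -24, -11]
Optimal cycle mean attained by: cycle 1->4->1, total (-4) + (-6), length 2.
Answer: λ = -5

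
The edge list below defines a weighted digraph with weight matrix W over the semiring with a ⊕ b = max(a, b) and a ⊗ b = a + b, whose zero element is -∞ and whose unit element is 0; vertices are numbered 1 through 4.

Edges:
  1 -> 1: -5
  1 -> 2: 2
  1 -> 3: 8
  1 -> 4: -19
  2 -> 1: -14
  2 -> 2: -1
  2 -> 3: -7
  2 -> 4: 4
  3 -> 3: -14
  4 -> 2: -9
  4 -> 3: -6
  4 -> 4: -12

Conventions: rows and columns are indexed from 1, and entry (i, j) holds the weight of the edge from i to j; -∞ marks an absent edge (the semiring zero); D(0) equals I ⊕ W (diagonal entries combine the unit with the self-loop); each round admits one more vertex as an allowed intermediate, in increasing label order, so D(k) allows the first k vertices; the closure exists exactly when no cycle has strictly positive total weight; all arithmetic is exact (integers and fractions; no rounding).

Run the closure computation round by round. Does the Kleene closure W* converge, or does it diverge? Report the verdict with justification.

D(0):
  [0, 2, 8, -19]
  [-14, 0, -7, 4]
  [-∞, -∞, 0, -∞]
  [-∞, -9, -6, 0]
D(1):
  [0, 2, 8, -19]
  [-14, 0, -6, 4]
  [-∞, -∞, 0, -∞]
  [-∞, -9, -6, 0]
D(2):
  [0, 2, 8, 6]
  [-14, 0, -6, 4]
  [-∞, -∞, 0, -∞]
  [-23, -9, -6, 0]
D(3):
  [0, 2, 8, 6]
  [-14, 0, -6, 4]
  [-∞, -∞, 0, -∞]
  [-23, -9, -6, 0]
D(4):
  [0, 2, 8, 6]
  [-14, 0, -2, 4]
  [-∞, -∞, 0, -∞]
  [-23, -9, -6, 0]
Key observation: every diagonal entry stays at the unit through all rounds, so no improving cycle exists.
Answer: CONVERGES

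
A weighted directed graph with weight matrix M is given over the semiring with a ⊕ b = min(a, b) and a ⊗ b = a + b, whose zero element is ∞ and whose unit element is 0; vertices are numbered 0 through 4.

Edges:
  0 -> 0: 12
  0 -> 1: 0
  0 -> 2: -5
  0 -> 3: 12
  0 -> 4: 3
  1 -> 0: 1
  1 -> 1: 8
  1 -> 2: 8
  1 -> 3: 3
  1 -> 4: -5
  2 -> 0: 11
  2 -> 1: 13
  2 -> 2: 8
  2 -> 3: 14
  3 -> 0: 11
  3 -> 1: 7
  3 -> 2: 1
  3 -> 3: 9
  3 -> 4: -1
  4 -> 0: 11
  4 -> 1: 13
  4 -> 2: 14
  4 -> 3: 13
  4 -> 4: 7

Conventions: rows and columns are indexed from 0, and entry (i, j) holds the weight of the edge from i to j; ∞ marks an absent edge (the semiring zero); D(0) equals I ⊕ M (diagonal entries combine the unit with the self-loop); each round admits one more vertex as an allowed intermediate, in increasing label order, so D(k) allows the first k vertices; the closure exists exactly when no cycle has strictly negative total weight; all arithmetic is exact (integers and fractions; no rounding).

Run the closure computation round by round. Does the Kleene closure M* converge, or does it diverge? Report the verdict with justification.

D(0):
  [0, 0, -5, 12, 3]
  [1, 0, 8, 3, -5]
  [11, 13, 0, 14, ∞]
  [11, 7, 1, 0, -1]
  [11, 13, 14, 13, 0]
D(1):
  [0, 0, -5, 12, 3]
  [1, 0, -4, 3, -5]
  [11, 11, 0, 14, 14]
  [11, 7, 1, 0, -1]
  [11, 11, 6, 13, 0]
D(2):
  [0, 0, -5, 3, -5]
  [1, 0, -4, 3, -5]
  [11, 11, 0, 14, 6]
  [8, 7, 1, 0, -1]
  [11, 11, 6, 13, 0]
D(3):
  [0, 0, -5, 3, -5]
  [1, 0, -4, 3, -5]
  [11, 11, 0, 14, 6]
  [8, 7, 1, 0, -1]
  [11, 11, 6, 13, 0]
D(4):
  [0, 0, -5, 3, -5]
  [1, 0, -4, 3, -5]
  [11, 11, 0, 14, 6]
  [8, 7, 1, 0, -1]
  [11, 11, 6, 13, 0]
D(5):
  [0, 0, -5, 3, -5]
  [1, 0, -4, 3, -5]
  [11, 11, 0, 14, 6]
  [8, 7, 1, 0, -1]
  [11, 11, 6, 13, 0]
Key observation: every diagonal entry stays at the unit through all rounds, so no improving cycle exists.
Answer: CONVERGES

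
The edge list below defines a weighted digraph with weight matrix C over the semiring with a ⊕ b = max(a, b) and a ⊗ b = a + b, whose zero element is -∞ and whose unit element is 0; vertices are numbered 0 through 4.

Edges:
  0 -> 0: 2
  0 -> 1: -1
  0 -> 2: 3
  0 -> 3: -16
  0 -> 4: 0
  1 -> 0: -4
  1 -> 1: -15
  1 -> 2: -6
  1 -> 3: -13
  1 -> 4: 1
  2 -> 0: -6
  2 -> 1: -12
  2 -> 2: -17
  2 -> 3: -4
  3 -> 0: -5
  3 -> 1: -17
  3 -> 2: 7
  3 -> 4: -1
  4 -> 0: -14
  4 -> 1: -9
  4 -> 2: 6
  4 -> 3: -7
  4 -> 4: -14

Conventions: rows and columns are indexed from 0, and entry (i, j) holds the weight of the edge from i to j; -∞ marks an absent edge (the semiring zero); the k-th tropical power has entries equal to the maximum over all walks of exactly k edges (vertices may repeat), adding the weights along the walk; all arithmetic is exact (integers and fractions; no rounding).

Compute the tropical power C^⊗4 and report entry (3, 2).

C^⊗2:
  [4, 1, 6, -1, 2]
  [-2, -5, 7, -6, -4]
  [-4, -7, 3, -21, -5]
  [1, -5, 5, 3, -5]
  [0, -6, 0, 2, -8]
C^⊗3:
  [6, 3, 8, 2, 4]
  [1, -3, 2, 3, -2]
  [-2, -5, 1, -1, -4]
  [3, 0, 10, 1, 2]
  [2, -1, 9, -4, 1]
C^⊗4:
  [8, 5, 10, 4, 6]
  [3, 0, 10, -2, 2]
  [0, -3, 6, -3, -2]
  [5, 2, 8, 6, 3]
  [4, 1, 7, 5, 2]
Key observation: the optimum is the walk 3->2->3->4->2, with weight 7 + (-4) + (-1) + 6 = 8.
Optimal value attained by: walk 3->2->3->4->2.
Answer: (C^⊗4)[3][2] = 8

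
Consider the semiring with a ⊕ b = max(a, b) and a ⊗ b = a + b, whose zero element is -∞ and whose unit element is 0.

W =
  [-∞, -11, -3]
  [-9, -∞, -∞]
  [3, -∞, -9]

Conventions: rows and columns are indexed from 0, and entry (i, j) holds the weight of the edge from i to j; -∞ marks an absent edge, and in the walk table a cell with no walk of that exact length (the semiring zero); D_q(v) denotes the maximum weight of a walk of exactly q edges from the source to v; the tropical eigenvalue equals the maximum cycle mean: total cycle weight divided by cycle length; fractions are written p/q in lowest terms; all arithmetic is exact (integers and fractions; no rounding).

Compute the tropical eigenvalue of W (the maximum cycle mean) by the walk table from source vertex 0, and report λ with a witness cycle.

q=0: [0, -∞, -∞]
q=1: [-∞, -11, -3]
q=2: [0, -∞, -12]
q=3: [-9, -11, -3]
Optimal cycle mean attained by: cycle 0->2->0, total (-3) + 3, length 2.
Answer: λ = 0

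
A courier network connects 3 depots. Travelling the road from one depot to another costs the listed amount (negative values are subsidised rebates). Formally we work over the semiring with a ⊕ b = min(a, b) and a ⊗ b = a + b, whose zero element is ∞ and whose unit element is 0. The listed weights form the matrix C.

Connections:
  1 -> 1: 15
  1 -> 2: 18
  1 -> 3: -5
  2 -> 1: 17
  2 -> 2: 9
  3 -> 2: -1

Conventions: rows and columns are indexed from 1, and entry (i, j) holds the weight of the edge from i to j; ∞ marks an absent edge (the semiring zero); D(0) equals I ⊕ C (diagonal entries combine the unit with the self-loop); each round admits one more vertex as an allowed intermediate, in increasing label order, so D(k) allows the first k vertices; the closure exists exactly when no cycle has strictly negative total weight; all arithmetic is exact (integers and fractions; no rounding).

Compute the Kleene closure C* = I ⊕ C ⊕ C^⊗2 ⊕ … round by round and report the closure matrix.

D(0):
  [0, 18, -5]
  [17, 0, ∞]
  [∞, -1, 0]
D(1):
  [0, 18, -5]
  [17, 0, 12]
  [∞, -1, 0]
D(2):
  [0, 18, -5]
  [17, 0, 12]
  [16, -1, 0]
D(3):
  [0, -6, -5]
  [17, 0, 12]
  [16, -1, 0]
Answer: C* = [[0, -6, -5], [17, 0, 12], [16, -1, 0]]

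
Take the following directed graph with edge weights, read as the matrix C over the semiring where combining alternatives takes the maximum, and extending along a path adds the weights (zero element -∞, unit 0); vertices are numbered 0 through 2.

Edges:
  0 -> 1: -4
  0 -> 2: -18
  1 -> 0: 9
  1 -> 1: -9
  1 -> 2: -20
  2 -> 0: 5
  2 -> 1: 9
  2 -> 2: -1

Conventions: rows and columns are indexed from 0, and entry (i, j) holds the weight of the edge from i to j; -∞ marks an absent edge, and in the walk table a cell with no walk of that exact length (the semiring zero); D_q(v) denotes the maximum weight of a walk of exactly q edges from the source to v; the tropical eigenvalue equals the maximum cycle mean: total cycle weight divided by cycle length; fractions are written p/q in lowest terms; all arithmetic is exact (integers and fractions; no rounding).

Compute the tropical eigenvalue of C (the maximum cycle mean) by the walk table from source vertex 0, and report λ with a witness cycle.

q=0: [0, -∞, -∞]
q=1: [-∞, -4, -18]
q=2: [5, -9, -19]
q=3: [0, 1, -13]
Optimal cycle mean attained by: cycle 0->1->0, total (-4) + 9, length 2.
Answer: λ = 5/2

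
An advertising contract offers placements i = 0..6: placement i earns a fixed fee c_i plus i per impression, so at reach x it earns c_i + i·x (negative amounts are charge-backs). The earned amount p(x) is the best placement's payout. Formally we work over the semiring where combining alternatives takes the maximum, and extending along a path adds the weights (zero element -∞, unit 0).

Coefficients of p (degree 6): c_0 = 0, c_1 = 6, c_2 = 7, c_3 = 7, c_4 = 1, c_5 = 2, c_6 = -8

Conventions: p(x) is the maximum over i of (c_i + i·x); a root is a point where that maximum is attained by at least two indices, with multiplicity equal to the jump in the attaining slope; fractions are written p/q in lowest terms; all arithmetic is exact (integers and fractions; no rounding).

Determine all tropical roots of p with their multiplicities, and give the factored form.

hull edge (i=0, c=0) to (i=1, c=6): slope 6, span 1
hull edge (i=1, c=6) to (i=2, c=7): slope 1, span 1
hull edge (i=2, c=7) to (i=3, c=7): slope 0, span 1
hull edge (i=3, c=7) to (i=5, c=2): slope -5/2, span 2
hull edge (i=5, c=2) to (i=6, c=-8): slope -10, span 1
Factored form: p(x) = -8 ⊗ (x ⊕ (-6)) ⊗ (x ⊕ (-1)) ⊗ (x ⊕ 0) ⊗ (x ⊕ 5/2) ⊗ (x ⊕ 5/2) ⊗ (x ⊕ 10)
Answer: roots = -6 (mult 1), -1 (mult 1), 0 (mult 1), 5/2 (mult 2), 10 (mult 1)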